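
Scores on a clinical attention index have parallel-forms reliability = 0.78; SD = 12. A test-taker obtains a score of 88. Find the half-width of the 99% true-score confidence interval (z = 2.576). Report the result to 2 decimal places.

SEM = 12.0000 × √(1 − 0.7800) = 12.0000 × √0.2200 ≈ 12.0000 × 0.4690 ≈ 5.6285
Margin = 2.576 × 5.6285 ≈ 14.4990

14.50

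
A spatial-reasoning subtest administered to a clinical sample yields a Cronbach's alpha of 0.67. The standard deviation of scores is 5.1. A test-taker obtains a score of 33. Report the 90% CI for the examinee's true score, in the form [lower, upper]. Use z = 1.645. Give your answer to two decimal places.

[28.18, 37.82]

The standard error of measurement is 5.10000*√(1 − 0.67000) ≈ 5.10000*0.57446 ≈ 2.92973.
Half-width = 1.645*2.92973 ≈ 4.81940
CI = 33 ± 4.81940 → [28.18060, 37.81940]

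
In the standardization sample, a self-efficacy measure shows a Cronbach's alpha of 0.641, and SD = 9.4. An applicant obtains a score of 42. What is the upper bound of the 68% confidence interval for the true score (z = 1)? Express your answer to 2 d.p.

47.63

SEM = 9.40000 · √(1 − 0.64100) = 9.40000 · √0.35900 ≃ 9.40000 · 0.59917 ≃ 5.63216
1 · SEM ≃ 5.63216
Upper limit = 42 + 5.63216 ≃ 47.63216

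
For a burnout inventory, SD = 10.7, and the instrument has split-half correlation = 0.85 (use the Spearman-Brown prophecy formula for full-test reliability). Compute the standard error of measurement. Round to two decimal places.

Full-length reliability (Spearman-Brown) = 2(0.85)/(1+0.85) ≃ 0.919
SEM = 10.700 · √(1 − 0.919) = 10.700 · √0.081 ≃ 10.700 · 0.285 ≃ 3.047

3.05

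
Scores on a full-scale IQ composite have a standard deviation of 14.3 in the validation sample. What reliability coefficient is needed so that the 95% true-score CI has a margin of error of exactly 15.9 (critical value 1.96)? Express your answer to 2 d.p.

SEM needed = half-width / z = 15.9/1.96 ≈ 8.11224
r = 1 − (SEM / SD)² = 1 − (8.11224 / 14.3)² ≈ 1 − 0.32182 ≈ 0.67818

0.68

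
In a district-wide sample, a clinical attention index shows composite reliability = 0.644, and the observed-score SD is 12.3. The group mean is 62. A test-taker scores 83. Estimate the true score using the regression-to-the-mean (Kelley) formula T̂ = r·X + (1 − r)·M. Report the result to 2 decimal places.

T̂ = r·X + (1 − r)·M = 0.644×83 + 0.356×62 = 53.452 + 22.072 ≈ 75.524

75.52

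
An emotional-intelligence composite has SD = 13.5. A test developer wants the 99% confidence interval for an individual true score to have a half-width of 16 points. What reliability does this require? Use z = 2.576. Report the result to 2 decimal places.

0.79

Required SEM = 16 / 2.576 ≈ 6.211
r = 1 − (6.211/13.5)² ≈ 1 − 0.212 ≈ 0.788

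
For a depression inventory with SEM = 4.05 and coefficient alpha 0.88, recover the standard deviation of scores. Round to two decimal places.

11.69

SD = SEM / √(1 − r) = 4.05 / √0.12000 ≈ 4.05 / 0.34641 ≈ 11.69134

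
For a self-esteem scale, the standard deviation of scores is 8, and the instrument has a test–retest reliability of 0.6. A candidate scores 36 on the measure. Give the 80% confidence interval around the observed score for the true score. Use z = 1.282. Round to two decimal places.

The standard error of measurement is 8.000·√(1 − 0.600) ≃ 8.000·0.632 ≃ 5.060.
Margin = 1.282 · 5.060 ≃ 6.486
Interval: (29.514, 42.486)

[29.51, 42.49]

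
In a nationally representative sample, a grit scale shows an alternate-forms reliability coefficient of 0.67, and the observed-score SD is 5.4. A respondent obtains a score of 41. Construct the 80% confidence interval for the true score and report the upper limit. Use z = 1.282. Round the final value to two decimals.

SEM = 5.400 * √(1 − 0.670) = 5.400 * √0.330 ≈ 5.400 * 0.574 ≈ 3.102
Margin = 1.282 * 3.102 ≈ 3.977
Upper bound: 41 + 3.977 = 44.977

44.98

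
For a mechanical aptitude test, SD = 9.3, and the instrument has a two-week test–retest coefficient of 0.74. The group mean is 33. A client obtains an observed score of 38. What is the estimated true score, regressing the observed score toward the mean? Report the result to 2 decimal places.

T̂ = r·X + (1 − r)·M = 0.740×38 + 0.260×33 = 28.120 + 8.580 ≈ 36.700

36.70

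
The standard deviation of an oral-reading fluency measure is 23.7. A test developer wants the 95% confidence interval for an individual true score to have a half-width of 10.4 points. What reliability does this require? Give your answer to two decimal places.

Required SEM = 10.4 / 1.96 ≈ 5.3061
r = 1 − (5.3061/23.7)² ≈ 1 − 0.0501 ≈ 0.9499

0.95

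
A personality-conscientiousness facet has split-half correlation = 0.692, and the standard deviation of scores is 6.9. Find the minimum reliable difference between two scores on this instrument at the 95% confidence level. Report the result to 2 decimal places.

8.16

Spearman-Brown: r = 2(0.692) / (1 + 0.692) = 1.38400 / 1.69200 ≃ 0.81797
SEM = 6.90000 · √(1 − 0.81797) = 6.90000 · √0.18203 ≃ 6.90000 · 0.42665 ≃ 2.94391
SE_diff = √2 · SEM ≃ 4.16331
Minimum reliable difference = 1.96 · SE_diff ≃ 1.96 · 4.16331 ≃ 8.16010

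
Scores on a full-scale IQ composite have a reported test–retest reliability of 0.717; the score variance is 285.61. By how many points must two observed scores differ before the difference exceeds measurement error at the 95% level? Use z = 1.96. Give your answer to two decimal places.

24.92

σ = 285.61^(1/2) = 16.90000
SEM = 16.90000×√(1 − 0.71700) ≈ 8.99042
Standard error of the difference = 8.99042·√2 ≈ 12.71437
Minimum reliable difference = 1.96 × SE_diff ≈ 1.96 × 12.71437 ≈ 24.92017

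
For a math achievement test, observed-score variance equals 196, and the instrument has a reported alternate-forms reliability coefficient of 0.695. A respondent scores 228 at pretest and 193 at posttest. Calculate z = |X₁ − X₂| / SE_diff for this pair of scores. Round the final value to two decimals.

3.20

SD = √196 ≈ 14.00000
SEM = 14.00000·√(1 − 0.69500) ≈ 7.73175
SE_diff = SEM · √2 ≈ 7.73175 · 1.41421 ≈ 10.93435
z = |228 − 193| / 10.93435 = 35 / 10.93435 ≈ 3.20092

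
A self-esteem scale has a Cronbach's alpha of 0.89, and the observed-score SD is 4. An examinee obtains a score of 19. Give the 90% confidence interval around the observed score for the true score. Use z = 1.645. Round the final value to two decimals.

[16.82, 21.18]

SEM = 4.0000 × √(1 − 0.8900) = 4.0000 × √0.1100 ≈ 4.0000 × 0.3317 ≈ 1.3266
Half-width = 1.645×1.3266 ≈ 2.1823
CI = 19 ± 2.1823 → [16.8177, 21.1823]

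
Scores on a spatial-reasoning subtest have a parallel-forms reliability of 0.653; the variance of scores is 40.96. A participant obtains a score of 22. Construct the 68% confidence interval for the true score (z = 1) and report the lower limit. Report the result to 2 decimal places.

18.23

SD = √40.96 ≃ 6.4000
SEM = 6.4000·√(1 − 0.6530) ≃ 3.7700
Margin = 1 · 3.7700 ≃ 3.7700
Lower limit = 22 − 3.7700 ≃ 18.2300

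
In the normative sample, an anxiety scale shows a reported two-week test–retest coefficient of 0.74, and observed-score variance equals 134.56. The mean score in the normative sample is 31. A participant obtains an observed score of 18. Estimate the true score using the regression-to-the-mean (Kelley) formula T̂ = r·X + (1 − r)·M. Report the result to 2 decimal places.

21.38

T̂ = 0.7400(18) + 0.2600(31) ≃ 21.3800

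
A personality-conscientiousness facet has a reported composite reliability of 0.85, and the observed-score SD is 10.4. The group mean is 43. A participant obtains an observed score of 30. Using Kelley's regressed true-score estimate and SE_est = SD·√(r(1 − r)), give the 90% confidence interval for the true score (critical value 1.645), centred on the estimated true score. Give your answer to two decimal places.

[25.84, 38.06]

T̂ = 0.850(30) + 0.150(43) ≈ 31.950
SE_est = SD × √(r(1 − r)) = 10.400 × √0.128 ≈ 10.400 × 0.357 ≈ 3.714
90% CI: 31.950 ± 6.109 ≈ (25.841, 38.059)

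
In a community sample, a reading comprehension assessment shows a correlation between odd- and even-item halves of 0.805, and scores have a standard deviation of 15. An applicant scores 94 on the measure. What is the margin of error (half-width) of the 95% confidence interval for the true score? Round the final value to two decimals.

9.66

Full-length reliability (Spearman-Brown) = 2(0.805)/(1+0.805) ≈ 0.89197
SEM = 15.00000 * √(1 − 0.89197) = 15.00000 * √0.10803 ≈ 15.00000 * 0.32868 ≈ 4.93026
Margin = 1.96 * 4.93026 ≈ 9.66331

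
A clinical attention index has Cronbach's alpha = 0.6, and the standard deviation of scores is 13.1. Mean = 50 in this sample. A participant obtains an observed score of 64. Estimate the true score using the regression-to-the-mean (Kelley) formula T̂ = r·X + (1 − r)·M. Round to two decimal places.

58.40

T̂ = r·X + (1 − r)·M = 0.6000×64 + 0.4000×50 = 38.4000 + 20.0000 ≈ 58.4000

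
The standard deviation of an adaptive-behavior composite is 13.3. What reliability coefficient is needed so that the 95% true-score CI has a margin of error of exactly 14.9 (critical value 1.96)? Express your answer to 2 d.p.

0.67

SEM needed = half-width / z = 14.9/1.96 ≃ 7.6020
Required reliability = 1 − (SEM/SD)² = 1 − 0.3267 ≃ 0.6733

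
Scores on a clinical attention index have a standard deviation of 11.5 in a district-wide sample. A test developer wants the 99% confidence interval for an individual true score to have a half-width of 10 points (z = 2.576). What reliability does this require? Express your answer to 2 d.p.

0.89

SEM needed = half-width / z = 10/2.576 ≈ 3.882
Required reliability = 1 − (SEM/SD)² = 1 − 0.114 ≈ 0.886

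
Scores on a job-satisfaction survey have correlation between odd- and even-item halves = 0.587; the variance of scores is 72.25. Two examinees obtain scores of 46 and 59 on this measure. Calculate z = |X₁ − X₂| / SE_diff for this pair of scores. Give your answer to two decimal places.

2.12

SD = √72.25 ≃ 8.5000
Spearman-Brown: r = 2(0.587) / (1 + 0.587) = 1.1740 / 1.5870 ≃ 0.7398
SEM = 8.5000 · √(1 − 0.7398) = 8.5000 · √0.2602 ≃ 8.5000 · 0.5101 ≃ 4.3362
Standard error of the difference = 4.3362·√2 ≃ 6.1323
z = |46 − 59| / 6.1323 = 13 / 6.1323 ≃ 2.1199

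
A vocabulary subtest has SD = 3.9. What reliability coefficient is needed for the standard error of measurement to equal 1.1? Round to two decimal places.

Required reliability = 1 − (SEM/SD)² = 1 − 0.0796 ≈ 0.9204

0.92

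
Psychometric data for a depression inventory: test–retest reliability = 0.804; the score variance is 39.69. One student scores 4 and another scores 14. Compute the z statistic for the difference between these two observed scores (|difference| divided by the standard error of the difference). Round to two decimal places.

SD = √39.69 = 6.300
The standard error of measurement is 6.300·√(1 − 0.804) ≈ 6.300·0.443 ≈ 2.789.
SE_diff = SEM · √2 ≈ 2.789 · 1.414 ≈ 3.944
z = |4 − 14| / 3.944 = 10 / 3.944 ≈ 2.535

2.54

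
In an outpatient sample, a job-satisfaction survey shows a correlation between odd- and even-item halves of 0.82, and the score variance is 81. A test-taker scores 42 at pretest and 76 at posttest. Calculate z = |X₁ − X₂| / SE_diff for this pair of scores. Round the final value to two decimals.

8.49

σ = 81^(1/2) = 9.0000
Full-length reliability (Spearman-Brown) = 2(0.82)/(1+0.82) ≈ 0.9011
The standard error of measurement is 9.0000×√(1 − 0.9011) ≈ 9.0000×0.3145 ≈ 2.8304.
SE_diff = √2 × SEM ≈ 4.0027
z = |42 − 76| / 4.0027 = 34 / 4.0027 ≈ 8.4942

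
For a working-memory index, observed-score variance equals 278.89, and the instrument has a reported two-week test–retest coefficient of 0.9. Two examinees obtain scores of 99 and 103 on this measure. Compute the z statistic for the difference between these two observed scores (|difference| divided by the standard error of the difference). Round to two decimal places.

σ = 278.89^(1/2) = 16.700
SEM = 16.700 × √(1 − 0.900) = 16.700 × √0.100 ≈ 16.700 × 0.316 ≈ 5.281
SE_diff = SEM × √2 ≈ 5.281 × 1.414 ≈ 7.468
z = 4 / 7.468 ≈ 0.536

0.54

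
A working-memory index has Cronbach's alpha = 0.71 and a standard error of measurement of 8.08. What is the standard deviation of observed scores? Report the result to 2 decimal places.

15.00

σ = SEM·(1 − r)^(−1/2) ≈ 8.08*1.8570 ≈ 15.0042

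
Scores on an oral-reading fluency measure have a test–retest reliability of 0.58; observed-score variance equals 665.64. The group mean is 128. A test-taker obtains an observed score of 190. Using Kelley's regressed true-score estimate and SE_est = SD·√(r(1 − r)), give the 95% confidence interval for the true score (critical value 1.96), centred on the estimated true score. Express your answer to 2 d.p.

SD = √665.64 ≃ 25.8000
Estimated true score = 0.5800*190 + (1 − 0.5800)*128 ≃ 163.9600
SE_est = SD * √(r(1 − r)) = 25.8000 * √0.2436 ≃ 25.8000 * 0.4936 ≃ 12.7338
95% CI: 163.9600 ± 24.9583 ≃ (139.0017, 188.9183)

[139.00, 188.92]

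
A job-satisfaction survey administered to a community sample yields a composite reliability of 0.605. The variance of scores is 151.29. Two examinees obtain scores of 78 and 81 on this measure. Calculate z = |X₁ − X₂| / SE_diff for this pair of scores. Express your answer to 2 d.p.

SD = √151.29 = 12.300
SEM = 12.300 × √(1 − 0.605) = 12.300 × √0.395 ≈ 12.300 × 0.628 ≈ 7.730
SE_diff = √2 × SEM ≈ 10.932
z = |78 − 81| / 10.932 = 3 / 10.932 ≈ 0.274

0.27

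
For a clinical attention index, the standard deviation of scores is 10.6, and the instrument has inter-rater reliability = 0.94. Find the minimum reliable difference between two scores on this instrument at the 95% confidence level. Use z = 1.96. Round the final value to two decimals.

The standard error of measurement is 10.6000·√(1 − 0.9400) ≈ 10.6000·0.2449 ≈ 2.5965.
SE_diff = SEM · √2 ≈ 2.5965 · 1.4142 ≈ 3.6719
Smallest detectable difference = 1.96·3.6719 ≈ 7.1970

7.20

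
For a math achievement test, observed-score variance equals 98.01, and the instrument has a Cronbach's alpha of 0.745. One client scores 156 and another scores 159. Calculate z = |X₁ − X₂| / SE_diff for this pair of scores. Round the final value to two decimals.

0.42

SD = √98.01 ≈ 9.9000
SEM = 9.9000 * √(1 − 0.7450) = 9.9000 * √0.2550 ≈ 9.9000 * 0.5050 ≈ 4.9993
Standard error of the difference = 4.9993·√2 ≈ 7.0700
z = |156 − 159| / 7.0700 = 3 / 7.0700 ≈ 0.4243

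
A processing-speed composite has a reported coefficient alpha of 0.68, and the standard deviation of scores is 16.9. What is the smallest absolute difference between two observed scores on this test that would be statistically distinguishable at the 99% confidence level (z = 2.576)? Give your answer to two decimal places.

The standard error of measurement is 16.9000*√(1 − 0.6800) ≈ 16.9000*0.5657 ≈ 9.5601.
SE_diff = SEM * √2 ≈ 9.5601 * 1.4142 ≈ 13.5200
Smallest detectable difference = 2.576*13.5200 ≈ 34.8275

34.83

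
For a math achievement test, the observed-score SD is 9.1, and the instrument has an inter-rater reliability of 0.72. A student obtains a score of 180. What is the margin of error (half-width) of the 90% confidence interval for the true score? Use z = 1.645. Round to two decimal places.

7.92

SEM = 9.100×√(1 − 0.720) ≈ 4.815
1.645 × SEM ≈ 7.921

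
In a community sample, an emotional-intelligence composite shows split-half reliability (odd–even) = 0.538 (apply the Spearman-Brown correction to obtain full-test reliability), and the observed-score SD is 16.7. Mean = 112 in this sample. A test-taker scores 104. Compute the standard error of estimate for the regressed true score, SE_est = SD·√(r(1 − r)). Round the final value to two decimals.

Spearman-Brown: r = 2(0.538) / (1 + 0.538) = 1.0760 / 1.5380 ≈ 0.6996
SE_est = 16.7000·√[r(1 − r)] ≈ 7.6557

7.66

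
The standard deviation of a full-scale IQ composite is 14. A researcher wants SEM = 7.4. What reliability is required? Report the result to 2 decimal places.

r = 1 − (SEM / SD)² = 1 − (7.4000 / 14)² ≃ 1 − 0.2794 ≃ 0.7206

0.72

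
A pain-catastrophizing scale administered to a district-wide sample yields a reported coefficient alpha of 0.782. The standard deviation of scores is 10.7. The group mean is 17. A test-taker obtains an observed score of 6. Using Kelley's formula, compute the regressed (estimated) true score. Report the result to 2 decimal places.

Estimated true score = 0.7820×6 + (1 − 0.7820)×17 ≈ 8.3980

8.40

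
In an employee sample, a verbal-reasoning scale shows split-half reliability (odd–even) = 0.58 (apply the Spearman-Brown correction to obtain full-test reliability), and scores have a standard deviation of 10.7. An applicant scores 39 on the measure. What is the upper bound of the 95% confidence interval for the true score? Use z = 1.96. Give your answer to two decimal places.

49.81

Spearman-Brown: r = 2(0.58) / (1 + 0.58) = 1.160 / 1.580 ≈ 0.734
SEM = 10.700 × √(1 − 0.734) = 10.700 × √0.266 ≈ 10.700 × 0.516 ≈ 5.517
Half-width = 1.96×5.517 ≈ 10.813
Upper limit = 39 + 10.813 ≈ 49.813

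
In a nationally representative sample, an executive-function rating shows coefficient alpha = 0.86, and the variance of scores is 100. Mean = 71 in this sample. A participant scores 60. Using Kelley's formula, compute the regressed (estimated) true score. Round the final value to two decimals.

61.54

Estimated true score = 0.8600×60 + (1 − 0.8600)×71 ≈ 61.5400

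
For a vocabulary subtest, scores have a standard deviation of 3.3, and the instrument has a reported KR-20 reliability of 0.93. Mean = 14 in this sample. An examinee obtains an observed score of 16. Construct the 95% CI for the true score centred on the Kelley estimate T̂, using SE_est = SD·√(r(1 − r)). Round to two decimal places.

[14.21, 17.51]

T̂ = r·X + (1 − r)·M = 0.930·16 + 0.070·14 = 14.880 + 0.980 ≃ 15.860
SE_est = 3.300·√[r(1 − r)] ≃ 0.842
CI = 15.860 ± 1.96 · 0.842 → [14.210, 17.510]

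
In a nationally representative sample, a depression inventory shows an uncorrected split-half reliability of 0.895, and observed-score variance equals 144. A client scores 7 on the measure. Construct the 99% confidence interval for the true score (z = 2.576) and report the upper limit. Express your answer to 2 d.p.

14.28

SD = √144 = 12.0000
Full-length reliability (Spearman-Brown) = 2(0.895)/(1+0.895) ≈ 0.9446
SEM = 12.0000×√(1 − 0.9446) ≈ 2.8247
Margin = 2.576 × 2.8247 ≈ 7.2764
Upper limit = 7 + 7.2764 ≈ 14.2764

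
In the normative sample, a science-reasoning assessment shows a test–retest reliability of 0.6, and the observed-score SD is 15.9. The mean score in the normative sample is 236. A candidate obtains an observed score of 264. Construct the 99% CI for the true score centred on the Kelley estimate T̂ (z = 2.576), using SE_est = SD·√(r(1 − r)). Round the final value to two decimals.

[232.73, 272.87]

T̂ = r·X + (1 − r)·M = 0.6000×264 + 0.4000×236 = 158.4000 + 94.4000 ≈ 252.8000
SE_est = SD × √(r(1 − r)) = 15.9000 × √0.2400 ≈ 15.9000 × 0.4899 ≈ 7.7894
CI = 252.8000 ± 2.576 × 7.7894 → [232.7346, 272.8654]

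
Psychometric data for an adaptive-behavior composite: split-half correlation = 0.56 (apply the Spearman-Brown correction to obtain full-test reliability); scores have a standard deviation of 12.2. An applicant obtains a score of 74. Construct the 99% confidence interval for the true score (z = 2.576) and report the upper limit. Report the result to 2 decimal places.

90.69

r_full = 2·0.56 / (1 + 0.56) ≈ 0.7179
SEM = 12.2000×√(1 − 0.7179) ≈ 6.4792
Margin = 2.576 × 6.4792 ≈ 16.6905
Upper bound: 74 + 16.6905 = 90.6905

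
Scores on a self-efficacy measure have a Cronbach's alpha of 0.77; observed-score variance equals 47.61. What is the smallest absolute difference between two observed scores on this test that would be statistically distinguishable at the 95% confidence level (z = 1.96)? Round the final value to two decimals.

σ = 47.61^(1/2) = 6.900
The standard error of measurement is 6.900*√(1 − 0.770) ≈ 6.900*0.480 ≈ 3.309.
SE_diff = SEM * √2 ≈ 3.309 * 1.414 ≈ 4.680
Minimum reliable difference = 1.96 * SE_diff ≈ 1.96 * 4.680 ≈ 9.172

9.17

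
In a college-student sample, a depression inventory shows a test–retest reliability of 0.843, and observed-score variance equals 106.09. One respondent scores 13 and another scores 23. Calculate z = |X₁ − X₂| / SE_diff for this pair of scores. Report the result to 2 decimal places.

SD = √106.09 ≈ 10.30000
SEM = 10.30000 · √(1 − 0.84300) = 10.30000 · √0.15700 ≈ 10.30000 · 0.39623 ≈ 4.08119
SE_diff = SEM · √2 ≈ 4.08119 · 1.41421 ≈ 5.77168
z = 10 / 5.77168 ≈ 1.73260

1.73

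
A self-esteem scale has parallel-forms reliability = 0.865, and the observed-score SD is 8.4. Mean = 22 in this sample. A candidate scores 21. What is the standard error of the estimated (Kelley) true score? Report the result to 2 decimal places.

2.87

SE_est = SD * √(r(1 − r)) = 8.40000 * √0.11678 ≃ 8.40000 * 0.34172 ≃ 2.87048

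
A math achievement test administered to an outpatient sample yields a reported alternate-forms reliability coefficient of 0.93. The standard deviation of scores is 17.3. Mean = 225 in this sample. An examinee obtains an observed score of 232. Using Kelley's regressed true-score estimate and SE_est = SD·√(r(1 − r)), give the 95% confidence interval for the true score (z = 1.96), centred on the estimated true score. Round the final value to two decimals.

[222.86, 240.16]

Estimated true score = 0.930*232 + (1 − 0.930)*225 ≈ 231.510
SE_est = 17.300*√(0.930*0.070) ≈ 4.414
CI = 231.510 ± 1.96 * 4.414 → [222.858, 240.162]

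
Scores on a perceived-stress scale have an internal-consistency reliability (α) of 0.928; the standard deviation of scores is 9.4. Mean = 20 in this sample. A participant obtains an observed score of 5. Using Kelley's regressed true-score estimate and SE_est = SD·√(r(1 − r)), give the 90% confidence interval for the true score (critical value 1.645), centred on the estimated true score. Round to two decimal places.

[2.08, 10.08]

T̂ = 0.92800(5) + 0.07200(20) ≈ 6.08000
SE_est = 9.40000·√[r(1 − r)] ≈ 2.42979
90% CI: 6.08000 ± 3.99700 ≈ (2.08300, 10.07700)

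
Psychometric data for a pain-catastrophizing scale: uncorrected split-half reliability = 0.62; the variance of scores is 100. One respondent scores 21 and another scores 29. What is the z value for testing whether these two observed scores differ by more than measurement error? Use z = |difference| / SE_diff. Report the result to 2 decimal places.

SD = √100 ≈ 10.0000
Full-length reliability (Spearman-Brown) = 2(0.62)/(1+0.62) ≈ 0.7654
SEM = 10.0000 · √(1 − 0.7654) = 10.0000 · √0.2346 ≈ 10.0000 · 0.4843 ≈ 4.8432
SE_diff = SEM · √2 ≈ 4.8432 · 1.4142 ≈ 6.8493
z = |21 − 29| / 6.8493 = 8 / 6.8493 ≈ 1.1680

1.17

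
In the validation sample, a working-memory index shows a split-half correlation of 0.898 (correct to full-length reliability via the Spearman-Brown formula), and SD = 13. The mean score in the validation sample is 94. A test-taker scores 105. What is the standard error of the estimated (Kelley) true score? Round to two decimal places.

Full-length reliability (Spearman-Brown) = 2(0.898)/(1+0.898) ≈ 0.946
SE_est = 13.000·√[r(1 − r)] ≈ 2.932

2.93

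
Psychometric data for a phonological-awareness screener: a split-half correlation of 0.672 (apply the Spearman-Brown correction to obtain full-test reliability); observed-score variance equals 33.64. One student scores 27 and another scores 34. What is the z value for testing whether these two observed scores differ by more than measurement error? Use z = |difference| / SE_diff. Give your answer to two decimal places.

1.93

SD = √33.64 = 5.80000
r_full = 2·0.672 / (1 + 0.672) ≈ 0.80383
SEM = 5.80000·√(1 − 0.80383) ≈ 2.56890
Standard error of the difference = 2.56890·√2 ≈ 3.63297
z = |27 − 34| / 3.63297 = 7 / 3.63297 ≈ 1.92680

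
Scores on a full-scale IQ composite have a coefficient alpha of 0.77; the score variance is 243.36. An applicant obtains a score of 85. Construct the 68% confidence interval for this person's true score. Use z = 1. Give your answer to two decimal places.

[77.52, 92.48]

σ = 243.36^(1/2) = 15.600
The standard error of measurement is 15.600·√(1 − 0.770) ≈ 15.600·0.480 ≈ 7.481.
Half-width = 1·7.481 ≈ 7.481
Interval: (77.519, 92.481)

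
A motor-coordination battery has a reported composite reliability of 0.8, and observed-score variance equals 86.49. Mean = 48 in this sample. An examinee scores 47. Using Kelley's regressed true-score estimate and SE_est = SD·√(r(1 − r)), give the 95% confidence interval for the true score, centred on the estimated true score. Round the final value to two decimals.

[39.91, 54.49]

SD = √86.49 ≈ 9.30000
Estimated true score = 0.80000×47 + (1 − 0.80000)×48 ≈ 47.20000
SE_est = 9.30000×√(0.80000×0.20000) ≈ 3.72000
95% CI: 47.20000 ± 7.29120 ≈ (39.90880, 54.49120)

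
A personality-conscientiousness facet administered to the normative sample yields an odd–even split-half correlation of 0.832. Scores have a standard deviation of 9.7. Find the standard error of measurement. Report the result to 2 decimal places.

Spearman-Brown: r = 2(0.832) / (1 + 0.832) = 1.6640 / 1.8320 ≈ 0.9083
SEM = 9.7000 × √(1 − 0.9083) = 9.7000 × √0.0917 ≈ 9.7000 × 0.3028 ≈ 2.9374

2.94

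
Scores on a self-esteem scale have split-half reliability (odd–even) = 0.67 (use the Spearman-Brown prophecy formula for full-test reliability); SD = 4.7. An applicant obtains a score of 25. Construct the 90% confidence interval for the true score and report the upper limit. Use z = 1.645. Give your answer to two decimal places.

r_full = 2·0.67 / (1 + 0.67) ≈ 0.8024
SEM = 4.7000·√(1 − 0.8024) ≈ 2.0893
Half-width = 1.645·2.0893 ≈ 3.4369
Upper limit = 25 + 3.4369 ≈ 28.4369

28.44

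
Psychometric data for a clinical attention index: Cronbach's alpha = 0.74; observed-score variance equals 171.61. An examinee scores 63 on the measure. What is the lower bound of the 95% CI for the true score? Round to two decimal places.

SD = √171.61 = 13.10000
SEM = 13.10000 · √(1 − 0.74000) = 13.10000 · √0.26000 ≈ 13.10000 · 0.50990 ≈ 6.67972
Half-width = 1.96·6.67972 ≈ 13.09224
Lower limit = 63 − 13.09224 ≈ 49.90776

49.91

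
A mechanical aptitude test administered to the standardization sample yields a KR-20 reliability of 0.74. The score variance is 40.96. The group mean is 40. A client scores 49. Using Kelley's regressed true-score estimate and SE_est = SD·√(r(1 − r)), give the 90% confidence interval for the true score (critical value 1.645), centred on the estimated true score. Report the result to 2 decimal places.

σ = 40.96^(1/2) = 6.400
T̂ = 0.740(49) + 0.260(40) ≃ 46.660
SE_est = SD * √(r(1 − r)) = 6.400 * √0.192 ≃ 6.400 * 0.439 ≃ 2.807
90% CI: 46.660 ± 4.618 ≃ (42.042, 51.278)

[42.04, 51.28]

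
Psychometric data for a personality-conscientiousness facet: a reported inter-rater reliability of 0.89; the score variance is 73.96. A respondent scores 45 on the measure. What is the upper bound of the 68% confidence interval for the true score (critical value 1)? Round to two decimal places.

σ = 73.96^(1/2) = 8.6000
SEM = 8.6000 * √(1 − 0.8900) = 8.6000 * √0.1100 ≃ 8.6000 * 0.3317 ≃ 2.8523
1 * SEM ≃ 2.8523
Upper bound: 45 + 2.8523 = 47.8523

47.85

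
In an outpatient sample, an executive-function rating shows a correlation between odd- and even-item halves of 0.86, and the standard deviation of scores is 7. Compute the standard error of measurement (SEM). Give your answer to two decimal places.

1.92

r_full = 2·0.86 / (1 + 0.86) ≈ 0.925
SEM = 7.000·√(1 − 0.925) ≈ 1.920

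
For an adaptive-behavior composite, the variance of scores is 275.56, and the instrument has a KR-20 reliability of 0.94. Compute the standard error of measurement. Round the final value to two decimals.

SD = √275.56 = 16.60000
The standard error of measurement is 16.60000*√(1 − 0.94000) ≈ 16.60000*0.24495 ≈ 4.06615.

4.07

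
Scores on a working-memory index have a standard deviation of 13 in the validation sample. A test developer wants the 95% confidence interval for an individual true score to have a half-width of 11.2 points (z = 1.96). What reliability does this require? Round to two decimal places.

0.81

SEM needed = half-width / z = 11.2/1.96 ≈ 5.714
r = 1 − (5.714/13)² ≈ 1 − 0.193 ≈ 0.807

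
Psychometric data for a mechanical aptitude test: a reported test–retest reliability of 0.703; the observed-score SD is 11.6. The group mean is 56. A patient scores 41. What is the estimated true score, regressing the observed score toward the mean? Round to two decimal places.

Estimated true score = 0.7030·41 + (1 − 0.7030)·56 ≈ 45.4550

45.46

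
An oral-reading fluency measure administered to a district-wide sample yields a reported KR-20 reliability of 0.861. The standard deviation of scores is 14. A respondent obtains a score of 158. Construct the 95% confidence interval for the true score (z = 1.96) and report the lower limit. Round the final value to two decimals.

147.77

The standard error of measurement is 14.000×√(1 − 0.861) ≈ 14.000×0.373 ≈ 5.220.
1.96 × SEM ≈ 10.230
Lower limit = 158 − 10.230 ≈ 147.770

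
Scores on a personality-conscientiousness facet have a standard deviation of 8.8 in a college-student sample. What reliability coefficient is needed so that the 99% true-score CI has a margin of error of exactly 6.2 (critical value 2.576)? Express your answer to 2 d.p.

0.93

Required SEM = 6.2 / 2.576 ≈ 2.4068
r = 1 − (2.4068/8.8)² ≈ 1 − 0.0748 ≈ 0.9252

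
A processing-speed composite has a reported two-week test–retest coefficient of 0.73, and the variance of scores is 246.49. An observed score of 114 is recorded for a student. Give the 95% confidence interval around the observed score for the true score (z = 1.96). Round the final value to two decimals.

SD = √246.49 = 15.700
SEM = 15.700 * √(1 − 0.730) = 15.700 * √0.270 ≈ 15.700 * 0.520 ≈ 8.158
Margin = 1.96 * 8.158 ≈ 15.990
95% CI: 114 ± 15.990 = [98.010, 129.990]

[98.01, 129.99]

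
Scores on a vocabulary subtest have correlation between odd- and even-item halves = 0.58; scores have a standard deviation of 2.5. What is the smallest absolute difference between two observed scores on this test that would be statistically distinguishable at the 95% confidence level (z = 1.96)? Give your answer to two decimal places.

r_full = 2·0.58 / (1 + 0.58) ≈ 0.734
SEM = 2.500 × √(1 − 0.734) = 2.500 × √0.266 ≈ 2.500 × 0.516 ≈ 1.289
SE_diff = SEM × √2 ≈ 1.289 × 1.414 ≈ 1.823
Smallest detectable difference = 1.96×1.823 ≈ 3.573

3.57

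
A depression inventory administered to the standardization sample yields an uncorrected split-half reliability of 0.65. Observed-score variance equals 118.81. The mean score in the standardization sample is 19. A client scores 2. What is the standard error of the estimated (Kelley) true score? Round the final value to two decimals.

4.46

SD = √118.81 ≈ 10.900
r_full = 2·0.65 / (1 + 0.65) ≈ 0.788
SE_est = SD · √(r(1 − r)) = 10.900 · √0.167 ≈ 10.900 · 0.409 ≈ 4.456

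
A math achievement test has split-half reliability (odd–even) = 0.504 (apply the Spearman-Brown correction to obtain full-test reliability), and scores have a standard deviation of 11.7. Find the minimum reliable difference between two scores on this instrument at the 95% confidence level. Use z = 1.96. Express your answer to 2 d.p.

Spearman-Brown: r = 2(0.504) / (1 + 0.504) = 1.00800 / 1.50400 ≈ 0.67021
The standard error of measurement is 11.70000·√(1 − 0.67021) ≈ 11.70000·0.57427 ≈ 6.71897.
SE_diff = √2 · SEM ≈ 9.50206
Minimum reliable difference = 1.96 · SE_diff ≈ 1.96 · 9.50206 ≈ 18.62404

18.62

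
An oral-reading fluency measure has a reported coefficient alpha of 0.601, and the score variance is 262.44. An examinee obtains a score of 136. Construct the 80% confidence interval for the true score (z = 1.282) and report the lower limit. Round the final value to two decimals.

SD = √262.44 = 16.2000
The standard error of measurement is 16.2000·√(1 − 0.6010) ≈ 16.2000·0.6317 ≈ 10.2330.
Margin = 1.282 · 10.2330 ≈ 13.1187
Lower limit = 136 − 13.1187 ≈ 122.8813

122.88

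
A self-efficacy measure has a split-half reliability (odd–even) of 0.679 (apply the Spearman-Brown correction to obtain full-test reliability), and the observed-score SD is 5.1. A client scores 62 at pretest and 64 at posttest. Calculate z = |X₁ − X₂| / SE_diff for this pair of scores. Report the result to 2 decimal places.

Full-length reliability (Spearman-Brown) = 2(0.679)/(1+0.679) ≈ 0.8088
The standard error of measurement is 5.1000×√(1 − 0.8088) ≈ 5.1000×0.4372 ≈ 2.2300.
SE_diff = SEM × √2 ≈ 2.2300 × 1.4142 ≈ 3.1536
z = |62 − 64| / 3.1536 = 2 / 3.1536 ≈ 0.6342

0.63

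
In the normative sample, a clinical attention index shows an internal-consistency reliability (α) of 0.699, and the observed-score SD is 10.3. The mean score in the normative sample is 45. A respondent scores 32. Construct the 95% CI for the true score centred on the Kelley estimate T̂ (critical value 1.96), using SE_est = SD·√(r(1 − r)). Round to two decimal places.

Estimated true score = 0.69900·32 + (1 − 0.69900)·45 ≈ 35.91300
SE_est = SD · √(r(1 − r)) = 10.30000 · √0.21040 ≈ 10.30000 · 0.45869 ≈ 4.72453
95% CI: 35.91300 ± 9.26009 ≈ (26.65291, 45.17309)

[26.65, 45.17]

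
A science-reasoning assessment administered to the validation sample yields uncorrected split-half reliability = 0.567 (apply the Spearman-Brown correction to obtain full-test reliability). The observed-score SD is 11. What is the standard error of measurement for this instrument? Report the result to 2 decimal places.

5.78

Full-length reliability (Spearman-Brown) = 2(0.567)/(1+0.567) ≈ 0.724
SEM = 11.000 * √(1 − 0.724) = 11.000 * √0.276 ≈ 11.000 * 0.526 ≈ 5.782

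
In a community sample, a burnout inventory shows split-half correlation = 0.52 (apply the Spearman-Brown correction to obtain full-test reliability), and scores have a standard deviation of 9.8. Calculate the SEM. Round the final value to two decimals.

5.51

r_full = 2·0.52 / (1 + 0.52) ≈ 0.68421
SEM = 9.80000 · √(1 − 0.68421) = 9.80000 · √0.31579 ≈ 9.80000 · 0.56195 ≈ 5.50712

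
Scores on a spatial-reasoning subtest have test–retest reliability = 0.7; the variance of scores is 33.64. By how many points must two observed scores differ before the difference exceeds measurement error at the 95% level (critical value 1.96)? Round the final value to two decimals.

SD = √33.64 ≈ 5.800
SEM = 5.800×√(1 − 0.700) ≈ 3.177
Standard error of the difference = 3.177·√2 ≈ 4.493
Smallest detectable difference = 1.96×4.493 ≈ 8.806

8.81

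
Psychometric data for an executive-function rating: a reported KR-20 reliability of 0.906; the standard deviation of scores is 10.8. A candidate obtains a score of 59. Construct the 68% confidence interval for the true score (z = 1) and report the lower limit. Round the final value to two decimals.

55.69

SEM = 10.800 · √(1 − 0.906) = 10.800 · √0.094 ≈ 10.800 · 0.307 ≈ 3.311
Half-width = 1·3.311 ≈ 3.311
Lower limit = 59 − 3.311 ≈ 55.689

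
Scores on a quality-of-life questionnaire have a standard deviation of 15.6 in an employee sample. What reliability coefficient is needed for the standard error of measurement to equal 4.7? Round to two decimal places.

r = 1 − (SEM / SD)² = 1 − (4.70000 / 15.6)² ≈ 1 − 0.09077 ≈ 0.90923

0.91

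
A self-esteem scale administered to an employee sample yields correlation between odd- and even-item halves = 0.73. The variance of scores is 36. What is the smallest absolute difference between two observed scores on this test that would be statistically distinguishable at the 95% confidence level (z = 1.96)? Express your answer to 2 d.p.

6.57

SD = √36 ≈ 6.00000
Full-length reliability (Spearman-Brown) = 2(0.73)/(1+0.73) ≈ 0.84393
SEM = 6.00000 × √(1 − 0.84393) = 6.00000 × √0.15607 ≈ 6.00000 × 0.39506 ≈ 2.37034
Standard error of the difference = 2.37034·√2 ≈ 3.35216
Smallest detectable difference = 1.96×3.35216 ≈ 6.57024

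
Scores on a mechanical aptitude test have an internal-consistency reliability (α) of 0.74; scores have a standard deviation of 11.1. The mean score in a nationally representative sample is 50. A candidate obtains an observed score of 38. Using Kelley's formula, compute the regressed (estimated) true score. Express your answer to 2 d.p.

41.12

Estimated true score = 0.74000*38 + (1 − 0.74000)*50 ≃ 41.12000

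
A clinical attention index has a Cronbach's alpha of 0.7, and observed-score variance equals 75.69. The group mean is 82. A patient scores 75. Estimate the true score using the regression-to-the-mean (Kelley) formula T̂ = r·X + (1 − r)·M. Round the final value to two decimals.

Estimated true score = 0.70000*75 + (1 − 0.70000)*82 ≈ 77.10000

77.10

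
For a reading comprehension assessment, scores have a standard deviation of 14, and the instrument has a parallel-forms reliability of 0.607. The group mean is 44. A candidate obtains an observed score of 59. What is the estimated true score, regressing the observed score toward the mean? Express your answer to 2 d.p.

53.11

T̂ = 0.6070(59) + 0.3930(44) ≈ 53.1050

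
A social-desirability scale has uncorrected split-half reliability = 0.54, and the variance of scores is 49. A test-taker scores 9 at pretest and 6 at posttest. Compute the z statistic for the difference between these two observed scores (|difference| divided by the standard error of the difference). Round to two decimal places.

SD = √49 = 7.00000
Spearman-Brown: r = 2(0.54) / (1 + 0.54) = 1.08000 / 1.54000 ≈ 0.70130
SEM = 7.00000 * √(1 − 0.70130) = 7.00000 * √0.29870 ≈ 7.00000 * 0.54654 ≈ 3.82575
SE_diff = SEM * √2 ≈ 3.82575 * 1.41421 ≈ 5.41043
z = 3 / 5.41043 ≈ 0.55448

0.55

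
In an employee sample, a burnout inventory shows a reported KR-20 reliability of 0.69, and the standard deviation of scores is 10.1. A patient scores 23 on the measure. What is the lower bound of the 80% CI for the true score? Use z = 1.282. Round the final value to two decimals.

SEM = 10.1000 · √(1 − 0.6900) = 10.1000 · √0.3100 ≃ 10.1000 · 0.5568 ≃ 5.6234
Half-width = 1.282·5.6234 ≃ 7.2093
Lower limit = 23 − 7.2093 ≃ 15.7907

15.79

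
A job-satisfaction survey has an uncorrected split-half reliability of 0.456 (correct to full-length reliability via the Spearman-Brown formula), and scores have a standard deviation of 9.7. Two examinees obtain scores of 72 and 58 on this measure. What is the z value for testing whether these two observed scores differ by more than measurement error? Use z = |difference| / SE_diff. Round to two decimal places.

Spearman-Brown: r = 2(0.456) / (1 + 0.456) = 0.91200 / 1.45600 ≈ 0.62637
SEM = 9.70000×√(1 − 0.62637) ≈ 5.92912
SE_diff = SEM × √2 ≈ 5.92912 × 1.41421 ≈ 8.38505
z = |72 − 58| / 8.38505 = 14 / 8.38505 ≈ 1.66964

1.67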